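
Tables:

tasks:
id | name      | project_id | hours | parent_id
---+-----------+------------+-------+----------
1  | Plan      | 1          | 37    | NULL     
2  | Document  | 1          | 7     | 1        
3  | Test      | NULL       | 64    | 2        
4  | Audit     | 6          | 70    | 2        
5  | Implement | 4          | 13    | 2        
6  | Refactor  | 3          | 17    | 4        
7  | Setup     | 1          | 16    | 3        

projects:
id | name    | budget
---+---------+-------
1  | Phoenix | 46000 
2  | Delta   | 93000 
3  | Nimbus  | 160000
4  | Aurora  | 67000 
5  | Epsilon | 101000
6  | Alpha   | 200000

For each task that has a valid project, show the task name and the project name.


INNER JOIN keeps only tasks rows whose project_id matches an id in projects. Walk through each task:
  - task 1 (Plan): project_id=1 -> matches Phoenix
  - task 2 (Document): project_id=1 -> matches Phoenix
  - task 3 (Test): project_id=NULL, no match -> dropped
  - task 4 (Audit): project_id=6 -> matches Alpha
  - task 5 (Implement): project_id=4 -> matches Aurora
  - task 6 (Refactor): project_id=3 -> matches Nimbus
  - task 7 (Setup): project_id=1 -> matches Phoenix
So 1 of 7 rows is dropped.

SQL:
SELECT a.name, b.name AS project
FROM tasks a
INNER JOIN projects b ON a.project_id = b.id

Result:
name      | project
----------+--------
Plan      | Phoenix
Document  | Phoenix
Audit     | Alpha  
Implement | Aurora 
Refactor  | Nimbus 
Setup     | Phoenix


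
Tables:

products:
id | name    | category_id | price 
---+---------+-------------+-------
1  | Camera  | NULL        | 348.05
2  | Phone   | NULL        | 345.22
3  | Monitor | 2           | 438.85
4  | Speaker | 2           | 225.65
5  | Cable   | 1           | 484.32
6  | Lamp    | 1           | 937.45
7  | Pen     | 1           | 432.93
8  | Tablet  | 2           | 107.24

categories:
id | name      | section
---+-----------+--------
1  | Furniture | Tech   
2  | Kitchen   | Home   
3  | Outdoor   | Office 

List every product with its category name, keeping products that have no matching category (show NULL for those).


LEFT JOIN keeps every row from products (the left table); where category_id has no match in categories, the category columns become NULL. Walk through each product:
  - product 1 (Camera): category_id=NULL, no match -> kept with NULL
  - product 2 (Phone): category_id=NULL, no match -> kept with NULL
  - product 3 (Monitor): category_id=2 -> matches Kitchen
  - product 4 (Speaker): category_id=2 -> matches Kitchen
  - product 5 (Cable): category_id=1 -> matches Furniture
  - product 6 (Lamp): category_id=1 -> matches Furniture
  - product 7 (Pen): category_id=1 -> matches Furniture
  - product 8 (Tablet): category_id=2 -> matches Kitchen
All 8 rows appear; 2 have NULL category.

SQL:
SELECT a.name, b.name AS category
FROM products a
LEFT JOIN categories b ON a.category_id = b.id

Result:
name    | category 
--------+----------
Camera  | NULL     
Phone   | NULL     
Monitor | Kitchen  
Speaker | Kitchen  
Cable   | Furniture
Lamp    | Furniture
Pen     | Furniture
Tablet  | Kitchen  


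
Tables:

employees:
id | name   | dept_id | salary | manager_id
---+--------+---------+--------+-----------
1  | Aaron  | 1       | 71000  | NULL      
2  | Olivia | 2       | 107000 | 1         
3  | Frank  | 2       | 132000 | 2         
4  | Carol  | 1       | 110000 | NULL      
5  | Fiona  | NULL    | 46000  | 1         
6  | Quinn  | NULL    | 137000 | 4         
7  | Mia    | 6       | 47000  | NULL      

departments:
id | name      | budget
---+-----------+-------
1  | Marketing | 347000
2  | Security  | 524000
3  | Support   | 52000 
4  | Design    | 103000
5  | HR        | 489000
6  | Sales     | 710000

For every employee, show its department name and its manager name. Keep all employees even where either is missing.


Two LEFT JOINs from the same base table employees: one to departments via dept_id, one to employees itself via manager_id. Both are LEFT so every employee is preserved.
Match against departments:
  - employee 1 (Aaron): dept_id=1 -> matches Marketing
  - employee 2 (Olivia): dept_id=2 -> matches Security
  - employee 3 (Frank): dept_id=2 -> matches Security
  - employee 4 (Carol): dept_id=1 -> matches Marketing
  - employee 5 (Fiona): dept_id=NULL, no match -> kept with NULL
  - employee 6 (Quinn): dept_id=NULL, no match -> kept with NULL
  - employee 7 (Mia): dept_id=6 -> matches Sales
Match against employees (self):
  - employee 1 (Aaron): manager_id=NULL -> NULL
  - employee 2 (Olivia): manager_id=1 -> Aaron
  - employee 3 (Frank): manager_id=2 -> Olivia
  - employee 4 (Carol): manager_id=NULL -> NULL
  - employee 5 (Fiona): manager_id=1 -> Aaron
  - employee 6 (Quinn): manager_id=4 -> Carol
  - employee 7 (Mia): manager_id=NULL -> NULL

SQL:
SELECT a.name, b.name AS department, c.name AS manager
FROM employees a
LEFT JOIN departments b ON a.dept_id = b.id
LEFT JOIN employees c ON a.manager_id = c.id

Result:
name   | department | manager
-------+------------+--------
Aaron  | Marketing  | NULL   
Olivia | Security   | Aaron  
Frank  | Security   | Olivia 
Carol  | Marketing  | NULL   
Fiona  | NULL       | Aaron  
Quinn  | NULL       | Carol  
Mia    | Sales      | NULL   


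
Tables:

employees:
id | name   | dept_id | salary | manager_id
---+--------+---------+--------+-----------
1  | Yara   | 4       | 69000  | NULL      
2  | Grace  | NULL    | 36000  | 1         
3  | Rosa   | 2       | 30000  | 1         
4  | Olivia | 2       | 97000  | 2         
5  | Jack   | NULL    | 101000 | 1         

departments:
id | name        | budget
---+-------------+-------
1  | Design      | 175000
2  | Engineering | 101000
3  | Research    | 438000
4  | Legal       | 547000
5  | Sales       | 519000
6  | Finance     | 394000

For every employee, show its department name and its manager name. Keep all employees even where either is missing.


Two LEFT JOINs from the same base table employees: one to departments via dept_id, one to employees itself via manager_id. Both are LEFT so every employee is preserved.
Match against departments:
  - employee 1 (Yara): dept_id=4 -> matches Legal
  - employee 2 (Grace): dept_id=NULL, no match -> kept with NULL
  - employee 3 (Rosa): dept_id=2 -> matches Engineering
  - employee 4 (Olivia): dept_id=2 -> matches Engineering
  - employee 5 (Jack): dept_id=NULL, no match -> kept with NULL
Match against employees (self):
  - employee 1 (Yara): manager_id=NULL -> NULL
  - employee 2 (Grace): manager_id=1 -> Yara
  - employee 3 (Rosa): manager_id=1 -> Yara
  - employee 4 (Olivia): manager_id=2 -> Grace
  - employee 5 (Jack): manager_id=1 -> Yara

SQL:
SELECT a.name, b.name AS department, c.name AS manager
FROM employees a
LEFT JOIN departments b ON a.dept_id = b.id
LEFT JOIN employees c ON a.manager_id = c.id

Result:
name   | department  | manager
-------+-------------+--------
Yara   | Legal       | NULL   
Grace  | NULL        | Yara   
Rosa   | Engineering | Yara   
Olivia | Engineering | Grace  
Jack   | NULL        | Yara   


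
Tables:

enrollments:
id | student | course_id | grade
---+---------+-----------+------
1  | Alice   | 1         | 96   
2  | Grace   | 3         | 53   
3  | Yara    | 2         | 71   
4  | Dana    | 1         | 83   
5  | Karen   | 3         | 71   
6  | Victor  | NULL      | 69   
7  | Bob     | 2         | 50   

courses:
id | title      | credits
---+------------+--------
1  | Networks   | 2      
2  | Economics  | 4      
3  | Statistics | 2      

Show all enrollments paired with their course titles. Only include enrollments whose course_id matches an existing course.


INNER JOIN keeps only enrollments rows whose course_id matches an id in courses. Walk through each enrollment:
  - enrollment 1 (Alice): course_id=1 -> matches Networks
  - enrollment 2 (Grace): course_id=3 -> matches Statistics
  - enrollment 3 (Yara): course_id=2 -> matches Economics
  - enrollment 4 (Dana): course_id=1 -> matches Networks
  - enrollment 5 (Karen): course_id=3 -> matches Statistics
  - enrollment 6 (Victor): course_id=NULL, no match -> dropped
  - enrollment 7 (Bob): course_id=2 -> matches Economics
So 1 of 7 rows is dropped.

SQL:
SELECT a.student, b.title AS course
FROM enrollments a
INNER JOIN courses b ON a.course_id = b.id

Result:
student | course    
--------+-----------
Alice   | Networks  
Grace   | Statistics
Yara    | Economics 
Dana    | Networks  
Karen   | Statistics
Bob     | Economics 


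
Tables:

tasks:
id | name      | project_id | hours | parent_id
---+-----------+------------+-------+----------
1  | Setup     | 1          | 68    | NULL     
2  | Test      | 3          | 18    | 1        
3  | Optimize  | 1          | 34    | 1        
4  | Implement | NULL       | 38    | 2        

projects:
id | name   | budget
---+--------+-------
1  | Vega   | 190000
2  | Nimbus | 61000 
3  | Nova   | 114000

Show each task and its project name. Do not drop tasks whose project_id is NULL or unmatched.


LEFT JOIN keeps every row from tasks (the left table); where project_id has no match in projects, the project columns become NULL. Walk through each task:
  - task 1 (Setup): project_id=1 -> matches Vega
  - task 2 (Test): project_id=3 -> matches Nova
  - task 3 (Optimize): project_id=1 -> matches Vega
  - task 4 (Implement): project_id=NULL, no match -> kept with NULL
All 4 rows appear; 1 has NULL project.

SQL:
SELECT a.name, b.name AS project
FROM tasks a
LEFT JOIN projects b ON a.project_id = b.id

Result:
name      | project
----------+--------
Setup     | Vega   
Test      | Nova   
Optimize  | Vega   
Implement | NULL   


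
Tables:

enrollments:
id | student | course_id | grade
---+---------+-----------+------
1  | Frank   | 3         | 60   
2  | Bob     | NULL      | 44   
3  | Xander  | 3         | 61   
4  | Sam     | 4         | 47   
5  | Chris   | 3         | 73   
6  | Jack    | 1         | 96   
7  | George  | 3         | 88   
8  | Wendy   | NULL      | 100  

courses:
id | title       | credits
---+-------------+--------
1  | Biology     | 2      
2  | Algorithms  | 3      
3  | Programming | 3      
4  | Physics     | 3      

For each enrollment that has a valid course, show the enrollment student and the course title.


INNER JOIN keeps only enrollments rows whose course_id matches an id in courses. Walk through each enrollment:
  - enrollment 1 (Frank): course_id=3 -> matches Programming
  - enrollment 2 (Bob): course_id=NULL, no match -> dropped
  - enrollment 3 (Xander): course_id=3 -> matches Programming
  - enrollment 4 (Sam): course_id=4 -> matches Physics
  - enrollment 5 (Chris): course_id=3 -> matches Programming
  - enrollment 6 (Jack): course_id=1 -> matches Biology
  - enrollment 7 (George): course_id=3 -> matches Programming
  - enrollment 8 (Wendy): course_id=NULL, no match -> dropped
So 2 of 8 rows are dropped.

SQL:
SELECT a.student, b.title AS course
FROM enrollments a
INNER JOIN courses b ON a.course_id = b.id

Result:
student | course     
--------+------------
Frank   | Programming
Xander  | Programming
Sam     | Physics    
Chris   | Programming
Jack    | Biology    
George  | Programming


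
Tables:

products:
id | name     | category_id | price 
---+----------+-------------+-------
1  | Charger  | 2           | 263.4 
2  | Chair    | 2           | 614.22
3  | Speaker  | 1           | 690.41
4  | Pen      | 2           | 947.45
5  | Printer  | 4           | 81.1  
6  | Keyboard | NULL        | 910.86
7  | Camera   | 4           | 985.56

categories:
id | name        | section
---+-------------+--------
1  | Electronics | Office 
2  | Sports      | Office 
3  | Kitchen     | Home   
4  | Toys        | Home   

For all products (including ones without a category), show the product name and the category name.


LEFT JOIN keeps every row from products (the left table); where category_id has no match in categories, the category columns become NULL. Walk through each product:
  - product 1 (Charger): category_id=2 -> matches Sports
  - product 2 (Chair): category_id=2 -> matches Sports
  - product 3 (Speaker): category_id=1 -> matches Electronics
  - product 4 (Pen): category_id=2 -> matches Sports
  - product 5 (Printer): category_id=4 -> matches Toys
  - product 6 (Keyboard): category_id=NULL, no match -> kept with NULL
  - product 7 (Camera): category_id=4 -> matches Toys
All 7 rows appear; 1 has NULL category.

SQL:
SELECT a.name, b.name AS category
FROM products a
LEFT JOIN categories b ON a.category_id = b.id

Result:
name     | category   
---------+------------
Charger  | Sports     
Chair    | Sports     
Speaker  | Electronics
Pen      | Sports     
Printer  | Toys       
Keyboard | NULL       
Camera   | Toys       


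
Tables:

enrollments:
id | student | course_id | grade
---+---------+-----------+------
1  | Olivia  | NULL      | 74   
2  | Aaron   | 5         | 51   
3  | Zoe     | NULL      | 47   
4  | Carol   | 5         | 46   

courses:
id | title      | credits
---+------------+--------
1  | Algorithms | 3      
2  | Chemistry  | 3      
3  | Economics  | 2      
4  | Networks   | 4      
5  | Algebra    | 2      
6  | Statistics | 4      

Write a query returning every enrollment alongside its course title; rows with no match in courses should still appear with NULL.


LEFT JOIN keeps every row from enrollments (the left table); where course_id has no match in courses, the course columns become NULL. Walk through each enrollment:
  - enrollment 1 (Olivia): course_id=NULL, no match -> kept with NULL
  - enrollment 2 (Aaron): course_id=5 -> matches Algebra
  - enrollment 3 (Zoe): course_id=NULL, no match -> kept with NULL
  - enrollment 4 (Carol): course_id=5 -> matches Algebra
All 4 rows appear; 2 have NULL course.

SQL:
SELECT a.student, b.title AS course
FROM enrollments a
LEFT JOIN courses b ON a.course_id = b.id

Result:
student | course 
--------+--------
Olivia  | NULL   
Aaron   | Algebra
Zoe     | NULL   
Carol   | Algebra


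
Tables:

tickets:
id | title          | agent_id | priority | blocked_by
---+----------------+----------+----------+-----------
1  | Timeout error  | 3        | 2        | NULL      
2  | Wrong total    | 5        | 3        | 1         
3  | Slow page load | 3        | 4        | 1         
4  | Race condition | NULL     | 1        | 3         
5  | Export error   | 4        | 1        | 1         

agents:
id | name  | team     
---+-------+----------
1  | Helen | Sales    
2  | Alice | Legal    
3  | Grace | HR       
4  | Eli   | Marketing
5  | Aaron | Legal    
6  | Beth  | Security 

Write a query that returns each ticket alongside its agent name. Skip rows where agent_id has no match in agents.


INNER JOIN keeps only tickets rows whose agent_id matches an id in agents. Walk through each ticket:
  - ticket 1 (Timeout error): agent_id=3 -> matches Grace
  - ticket 2 (Wrong total): agent_id=5 -> matches Aaron
  - ticket 3 (Slow page load): agent_id=3 -> matches Grace
  - ticket 4 (Race condition): agent_id=NULL, no match -> dropped
  - ticket 5 (Export error): agent_id=4 -> matches Eli
So 1 of 5 rows is dropped.

SQL:
SELECT a.title, b.name AS agent
FROM tickets a
INNER JOIN agents b ON a.agent_id = b.id

Result:
title          | agent
---------------+------
Timeout error  | Grace
Wrong total    | Aaron
Slow page load | Grace
Export error   | Eli  


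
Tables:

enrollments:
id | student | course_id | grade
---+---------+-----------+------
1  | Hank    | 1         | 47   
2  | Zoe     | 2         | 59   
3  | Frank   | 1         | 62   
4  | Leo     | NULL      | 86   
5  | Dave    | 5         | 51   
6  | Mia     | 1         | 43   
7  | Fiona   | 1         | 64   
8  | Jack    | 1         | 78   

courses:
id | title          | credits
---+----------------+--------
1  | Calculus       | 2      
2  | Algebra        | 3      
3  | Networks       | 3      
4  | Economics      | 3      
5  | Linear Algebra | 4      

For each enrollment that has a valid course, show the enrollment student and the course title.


INNER JOIN keeps only enrollments rows whose course_id matches an id in courses. Walk through each enrollment:
  - enrollment 1 (Hank): course_id=1 -> matches Calculus
  - enrollment 2 (Zoe): course_id=2 -> matches Algebra
  - enrollment 3 (Frank): course_id=1 -> matches Calculus
  - enrollment 4 (Leo): course_id=NULL, no match -> dropped
  - enrollment 5 (Dave): course_id=5 -> matches Linear Algebra
  - enrollment 6 (Mia): course_id=1 -> matches Calculus
  - enrollment 7 (Fiona): course_id=1 -> matches Calculus
  - enrollment 8 (Jack): course_id=1 -> matches Calculus
So 1 of 8 rows is dropped.

SQL:
SELECT a.student, b.title AS course
FROM enrollments a
INNER JOIN courses b ON a.course_id = b.id

Result:
student | course        
--------+---------------
Hank    | Calculus      
Zoe     | Algebra       
Frank   | Calculus      
Dave    | Linear Algebra
Mia     | Calculus      
Fiona   | Calculus      
Jack    | Calculus      


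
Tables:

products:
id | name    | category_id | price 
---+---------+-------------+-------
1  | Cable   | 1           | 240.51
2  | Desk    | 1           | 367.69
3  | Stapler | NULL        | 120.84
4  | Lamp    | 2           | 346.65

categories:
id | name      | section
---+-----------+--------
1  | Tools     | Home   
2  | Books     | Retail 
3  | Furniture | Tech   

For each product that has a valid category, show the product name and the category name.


INNER JOIN keeps only products rows whose category_id matches an id in categories. Walk through each product:
  - product 1 (Cable): category_id=1 -> matches Tools
  - product 2 (Desk): category_id=1 -> matches Tools
  - product 3 (Stapler): category_id=NULL, no match -> dropped
  - product 4 (Lamp): category_id=2 -> matches Books
So 1 of 4 rows is dropped.

SQL:
SELECT a.name, b.name AS category
FROM products a
INNER JOIN categories b ON a.category_id = b.id

Result:
name  | category
------+---------
Cable | Tools   
Desk  | Tools   
Lamp  | Books   


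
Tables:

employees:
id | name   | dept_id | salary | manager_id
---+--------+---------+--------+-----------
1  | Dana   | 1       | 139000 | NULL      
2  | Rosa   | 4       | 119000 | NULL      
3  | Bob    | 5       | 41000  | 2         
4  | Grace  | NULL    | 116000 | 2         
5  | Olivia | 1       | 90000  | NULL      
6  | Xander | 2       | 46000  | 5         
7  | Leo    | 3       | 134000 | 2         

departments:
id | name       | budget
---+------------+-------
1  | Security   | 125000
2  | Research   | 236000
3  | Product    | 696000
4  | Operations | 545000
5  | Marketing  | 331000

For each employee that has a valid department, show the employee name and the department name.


INNER JOIN keeps only employees rows whose dept_id matches an id in departments. Walk through each employee:
  - employee 1 (Dana): dept_id=1 -> matches Security
  - employee 2 (Rosa): dept_id=4 -> matches Operations
  - employee 3 (Bob): dept_id=5 -> matches Marketing
  - employee 4 (Grace): dept_id=NULL, no match -> dropped
  - employee 5 (Olivia): dept_id=1 -> matches Security
  - employee 6 (Xander): dept_id=2 -> matches Research
  - employee 7 (Leo): dept_id=3 -> matches Product
So 1 of 7 rows is dropped.

SQL:
SELECT a.name, b.name AS department
FROM employees a
INNER JOIN departments b ON a.dept_id = b.id

Result:
name   | department
-------+-----------
Dana   | Security  
Rosa   | Operations
Bob    | Marketing 
Olivia | Security  
Xander | Research  
Leo    | Product   


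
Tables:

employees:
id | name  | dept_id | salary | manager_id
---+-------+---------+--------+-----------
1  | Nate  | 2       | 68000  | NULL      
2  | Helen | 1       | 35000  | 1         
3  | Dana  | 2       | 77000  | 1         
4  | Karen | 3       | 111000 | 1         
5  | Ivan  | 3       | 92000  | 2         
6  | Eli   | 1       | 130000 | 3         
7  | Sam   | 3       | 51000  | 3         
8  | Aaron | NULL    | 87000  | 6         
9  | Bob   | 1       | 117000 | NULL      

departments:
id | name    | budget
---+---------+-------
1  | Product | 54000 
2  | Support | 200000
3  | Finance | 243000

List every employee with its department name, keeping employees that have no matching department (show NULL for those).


LEFT JOIN keeps every row from employees (the left table); where dept_id has no match in departments, the department columns become NULL. Walk through each employee:
  - employee 1 (Nate): dept_id=2 -> matches Support
  - employee 2 (Helen): dept_id=1 -> matches Product
  - employee 3 (Dana): dept_id=2 -> matches Support
  - employee 4 (Karen): dept_id=3 -> matches Finance
  - employee 5 (Ivan): dept_id=3 -> matches Finance
  - employee 6 (Eli): dept_id=1 -> matches Product
  - employee 7 (Sam): dept_id=3 -> matches Finance
  - employee 8 (Aaron): dept_id=NULL, no match -> kept with NULL
  - employee 9 (Bob): dept_id=1 -> matches Product
All 9 rows appear; 1 has NULL department.

SQL:
SELECT a.name, b.name AS department
FROM employees a
LEFT JOIN departments b ON a.dept_id = b.id

Result:
name  | department
------+-----------
Nate  | Support   
Helen | Product   
Dana  | Support   
Karen | Finance   
Ivan  | Finance   
Eli   | Product   
Sam   | Finance   
Aaron | NULL      
Bob   | Product   


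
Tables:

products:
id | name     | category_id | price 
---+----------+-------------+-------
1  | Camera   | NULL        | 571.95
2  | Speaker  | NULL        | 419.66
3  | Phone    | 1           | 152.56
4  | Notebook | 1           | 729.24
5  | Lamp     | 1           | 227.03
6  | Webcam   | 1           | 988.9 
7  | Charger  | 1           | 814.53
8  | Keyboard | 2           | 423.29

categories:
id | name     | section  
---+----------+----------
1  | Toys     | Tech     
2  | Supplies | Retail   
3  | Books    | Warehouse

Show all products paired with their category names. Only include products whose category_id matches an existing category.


INNER JOIN keeps only products rows whose category_id matches an id in categories. Walk through each product:
  - product 1 (Camera): category_id=NULL, no match -> dropped
  - product 2 (Speaker): category_id=NULL, no match -> dropped
  - product 3 (Phone): category_id=1 -> matches Toys
  - product 4 (Notebook): category_id=1 -> matches Toys
  - product 5 (Lamp): category_id=1 -> matches Toys
  - product 6 (Webcam): category_id=1 -> matches Toys
  - product 7 (Charger): category_id=1 -> matches Toys
  - product 8 (Keyboard): category_id=2 -> matches Supplies
So 2 of 8 rows are dropped.

SQL:
SELECT a.name, b.name AS category
FROM products a
INNER JOIN categories b ON a.category_id = b.id

Result:
name     | category
---------+---------
Phone    | Toys    
Notebook | Toys    
Lamp     | Toys    
Webcam   | Toys    
Charger  | Toys    
Keyboard | Supplies


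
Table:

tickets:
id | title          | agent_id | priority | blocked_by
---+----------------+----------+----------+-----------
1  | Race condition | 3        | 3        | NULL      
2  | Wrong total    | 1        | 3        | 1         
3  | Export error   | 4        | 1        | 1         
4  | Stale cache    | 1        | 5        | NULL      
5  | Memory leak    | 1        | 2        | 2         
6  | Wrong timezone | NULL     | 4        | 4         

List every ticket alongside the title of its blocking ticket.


This is a self-join: tickets is joined to a second copy of itself, matching each row's blocked_by to another row's id. Use LEFT JOIN so rows with blocked_by=NULL are kept.
  - ticket 1 (Race condition): blocked_by=NULL -> NULL
  - ticket 2 (Wrong total): blocked_by=1 -> Race condition
  - ticket 3 (Export error): blocked_by=1 -> Race condition
  - ticket 4 (Stale cache): blocked_by=NULL -> NULL
  - ticket 5 (Memory leak): blocked_by=2 -> Wrong total
  - ticket 6 (Wrong timezone): blocked_by=4 -> Stale cache

SQL:
SELECT a.title AS item, b.title AS blocked_by
FROM tickets a
LEFT JOIN tickets b ON a.blocked_by = b.id

Result:
item           | blocked_by    
---------------+---------------
Race condition | NULL          
Wrong total    | Race condition
Export error   | Race condition
Stale cache    | NULL          
Memory leak    | Wrong total   
Wrong timezone | Stale cache   


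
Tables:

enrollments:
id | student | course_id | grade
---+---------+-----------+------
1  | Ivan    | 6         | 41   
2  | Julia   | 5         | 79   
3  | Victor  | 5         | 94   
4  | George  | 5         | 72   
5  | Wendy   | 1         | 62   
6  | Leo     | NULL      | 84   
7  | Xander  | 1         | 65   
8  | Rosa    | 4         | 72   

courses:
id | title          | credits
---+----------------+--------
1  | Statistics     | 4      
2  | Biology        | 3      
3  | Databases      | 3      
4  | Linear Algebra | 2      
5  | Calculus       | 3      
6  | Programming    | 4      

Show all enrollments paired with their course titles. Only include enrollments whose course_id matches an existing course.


INNER JOIN keeps only enrollments rows whose course_id matches an id in courses. Walk through each enrollment:
  - enrollment 1 (Ivan): course_id=6 -> matches Programming
  - enrollment 2 (Julia): course_id=5 -> matches Calculus
  - enrollment 3 (Victor): course_id=5 -> matches Calculus
  - enrollment 4 (George): course_id=5 -> matches Calculus
  - enrollment 5 (Wendy): course_id=1 -> matches Statistics
  - enrollment 6 (Leo): course_id=NULL, no match -> dropped
  - enrollment 7 (Xander): course_id=1 -> matches Statistics
  - enrollment 8 (Rosa): course_id=4 -> matches Linear Algebra
So 1 of 8 rows is dropped.

SQL:
SELECT a.student, b.title AS course
FROM enrollments a
INNER JOIN courses b ON a.course_id = b.id

Result:
student | course        
--------+---------------
Ivan    | Programming   
Julia   | Calculus      
Victor  | Calculus      
George  | Calculus      
Wendy   | Statistics    
Xander  | Statistics    
Rosa    | Linear Algebra


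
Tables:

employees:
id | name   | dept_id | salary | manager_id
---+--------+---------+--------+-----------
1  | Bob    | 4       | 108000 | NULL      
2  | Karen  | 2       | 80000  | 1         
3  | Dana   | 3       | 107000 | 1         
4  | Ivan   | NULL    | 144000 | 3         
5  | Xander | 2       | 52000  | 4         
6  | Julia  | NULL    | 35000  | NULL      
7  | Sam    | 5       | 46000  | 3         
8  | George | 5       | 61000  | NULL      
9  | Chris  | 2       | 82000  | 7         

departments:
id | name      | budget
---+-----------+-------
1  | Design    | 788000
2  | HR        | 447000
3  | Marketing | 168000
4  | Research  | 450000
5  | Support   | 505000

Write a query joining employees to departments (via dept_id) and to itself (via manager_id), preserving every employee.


Two LEFT JOINs from the same base table employees: one to departments via dept_id, one to employees itself via manager_id. Both are LEFT so every employee is preserved.
Match against departments:
  - employee 1 (Bob): dept_id=4 -> matches Research
  - employee 2 (Karen): dept_id=2 -> matches HR
  - employee 3 (Dana): dept_id=3 -> matches Marketing
  - employee 4 (Ivan): dept_id=NULL, no match -> kept with NULL
  - employee 5 (Xander): dept_id=2 -> matches HR
  - employee 6 (Julia): dept_id=NULL, no match -> kept with NULL
  - employee 7 (Sam): dept_id=5 -> matches Support
  - employee 8 (George): dept_id=5 -> matches Support
  - employee 9 (Chris): dept_id=2 -> matches HR
Match against employees (self):
  - employee 1 (Bob): manager_id=NULL -> NULL
  - employee 2 (Karen): manager_id=1 -> Bob
  - employee 3 (Dana): manager_id=1 -> Bob
  - employee 4 (Ivan): manager_id=3 -> Dana
  - employee 5 (Xander): manager_id=4 -> Ivan
  - employee 6 (Julia): manager_id=NULL -> NULL
  - employee 7 (Sam): manager_id=3 -> Dana
  - employee 8 (George): manager_id=NULL -> NULL
  - employee 9 (Chris): manager_id=7 -> Sam

SQL:
SELECT a.name, b.name AS department, c.name AS manager
FROM employees a
LEFT JOIN departments b ON a.dept_id = b.id
LEFT JOIN employees c ON a.manager_id = c.id

Result:
name   | department | manager
-------+------------+--------
Bob    | Research   | NULL   
Karen  | HR         | Bob    
Dana   | Marketing  | Bob    
Ivan   | NULL       | Dana   
Xander | HR         | Ivan   
Julia  | NULL       | NULL   
Sam    | Support    | Dana   
George | Support    | NULL   
Chris  | HR         | Sam    


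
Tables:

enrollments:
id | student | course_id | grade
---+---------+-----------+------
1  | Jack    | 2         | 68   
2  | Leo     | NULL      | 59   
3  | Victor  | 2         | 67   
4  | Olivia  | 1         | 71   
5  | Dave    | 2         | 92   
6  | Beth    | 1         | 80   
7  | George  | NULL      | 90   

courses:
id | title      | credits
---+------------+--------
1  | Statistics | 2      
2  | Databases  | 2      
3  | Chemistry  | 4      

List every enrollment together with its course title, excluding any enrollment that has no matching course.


INNER JOIN keeps only enrollments rows whose course_id matches an id in courses. Walk through each enrollment:
  - enrollment 1 (Jack): course_id=2 -> matches Databases
  - enrollment 2 (Leo): course_id=NULL, no match -> dropped
  - enrollment 3 (Victor): course_id=2 -> matches Databases
  - enrollment 4 (Olivia): course_id=1 -> matches Statistics
  - enrollment 5 (Dave): course_id=2 -> matches Databases
  - enrollment 6 (Beth): course_id=1 -> matches Statistics
  - enrollment 7 (George): course_id=NULL, no match -> dropped
So 2 of 7 rows are dropped.

SQL:
SELECT a.student, b.title AS course
FROM enrollments a
INNER JOIN courses b ON a.course_id = b.id

Result:
student | course    
--------+-----------
Jack    | Databases 
Victor  | Databases 
Olivia  | Statistics
Dave    | Databases 
Beth    | Statistics


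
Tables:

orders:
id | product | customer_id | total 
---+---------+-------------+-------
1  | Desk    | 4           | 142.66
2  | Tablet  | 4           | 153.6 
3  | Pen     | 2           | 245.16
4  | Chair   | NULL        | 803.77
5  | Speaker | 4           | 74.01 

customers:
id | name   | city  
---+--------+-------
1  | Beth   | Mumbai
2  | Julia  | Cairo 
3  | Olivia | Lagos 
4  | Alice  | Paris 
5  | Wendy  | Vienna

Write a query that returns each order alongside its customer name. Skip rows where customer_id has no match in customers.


INNER JOIN keeps only orders rows whose customer_id matches an id in customers. Walk through each order:
  - order 1 (Desk): customer_id=4 -> matches Alice
  - order 2 (Tablet): customer_id=4 -> matches Alice
  - order 3 (Pen): customer_id=2 -> matches Julia
  - order 4 (Chair): customer_id=NULL, no match -> dropped
  - order 5 (Speaker): customer_id=4 -> matches Alice
So 1 of 5 rows is dropped.

SQL:
SELECT a.product, b.name AS customer
FROM orders a
INNER JOIN customers b ON a.customer_id = b.id

Result:
product | customer
--------+---------
Desk    | Alice   
Tablet  | Alice   
Pen     | Julia   
Speaker | Alice   


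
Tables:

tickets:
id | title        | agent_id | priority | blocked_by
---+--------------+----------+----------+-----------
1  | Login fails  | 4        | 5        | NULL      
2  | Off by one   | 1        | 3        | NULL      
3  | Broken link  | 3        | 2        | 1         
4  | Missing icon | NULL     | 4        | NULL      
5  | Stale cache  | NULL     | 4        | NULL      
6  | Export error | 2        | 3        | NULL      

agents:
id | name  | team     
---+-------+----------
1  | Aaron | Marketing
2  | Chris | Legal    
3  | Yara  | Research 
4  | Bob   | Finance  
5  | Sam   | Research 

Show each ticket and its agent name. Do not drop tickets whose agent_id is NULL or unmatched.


LEFT JOIN keeps every row from tickets (the left table); where agent_id has no match in agents, the agent columns become NULL. Walk through each ticket:
  - ticket 1 (Login fails): agent_id=4 -> matches Bob
  - ticket 2 (Off by one): agent_id=1 -> matches Aaron
  - ticket 3 (Broken link): agent_id=3 -> matches Yara
  - ticket 4 (Missing icon): agent_id=NULL, no match -> kept with NULL
  - ticket 5 (Stale cache): agent_id=NULL, no match -> kept with NULL
  - ticket 6 (Export error): agent_id=2 -> matches Chris
All 6 rows appear; 2 have NULL agent.

SQL:
SELECT a.title, b.name AS agent
FROM tickets a
LEFT JOIN agents b ON a.agent_id = b.id

Result:
title        | agent
-------------+------
Login fails  | Bob  
Off by one   | Aaron
Broken link  | Yara 
Missing icon | NULL 
Stale cache  | NULL 
Export error | Chris


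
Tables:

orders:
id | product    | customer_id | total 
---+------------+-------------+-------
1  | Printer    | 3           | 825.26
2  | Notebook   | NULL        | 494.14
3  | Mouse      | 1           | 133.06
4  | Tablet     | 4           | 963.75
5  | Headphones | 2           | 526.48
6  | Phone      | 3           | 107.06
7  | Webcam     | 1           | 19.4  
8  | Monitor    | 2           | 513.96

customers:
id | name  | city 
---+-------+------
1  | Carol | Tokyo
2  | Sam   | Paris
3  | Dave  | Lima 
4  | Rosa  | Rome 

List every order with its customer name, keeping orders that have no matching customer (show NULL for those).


LEFT JOIN keeps every row from orders (the left table); where customer_id has no match in customers, the customer columns become NULL. Walk through each order:
  - order 1 (Printer): customer_id=3 -> matches Dave
  - order 2 (Notebook): customer_id=NULL, no match -> kept with NULL
  - order 3 (Mouse): customer_id=1 -> matches Carol
  - order 4 (Tablet): customer_id=4 -> matches Rosa
  - order 5 (Headphones): customer_id=2 -> matches Sam
  - order 6 (Phone): customer_id=3 -> matches Dave
  - order 7 (Webcam): customer_id=1 -> matches Carol
  - order 8 (Monitor): customer_id=2 -> matches Sam
All 8 rows appear; 1 has NULL customer.

SQL:
SELECT a.product, b.name AS customer
FROM orders a
LEFT JOIN customers b ON a.customer_id = b.id

Result:
product    | customer
-----------+---------
Printer    | Dave    
Notebook   | NULL    
Mouse      | Carol   
Tablet     | Rosa    
Headphones | Sam     
Phone      | Dave    
Webcam     | Carol   
Monitor    | Sam     


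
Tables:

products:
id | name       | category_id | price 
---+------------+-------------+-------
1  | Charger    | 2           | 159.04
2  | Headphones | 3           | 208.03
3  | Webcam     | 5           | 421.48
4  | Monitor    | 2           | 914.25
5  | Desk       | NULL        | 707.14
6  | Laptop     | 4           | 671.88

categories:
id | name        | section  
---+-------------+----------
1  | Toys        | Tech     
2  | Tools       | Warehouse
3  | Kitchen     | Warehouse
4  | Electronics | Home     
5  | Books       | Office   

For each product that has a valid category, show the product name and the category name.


INNER JOIN keeps only products rows whose category_id matches an id in categories. Walk through each product:
  - product 1 (Charger): category_id=2 -> matches Tools
  - product 2 (Headphones): category_id=3 -> matches Kitchen
  - product 3 (Webcam): category_id=5 -> matches Books
  - product 4 (Monitor): category_id=2 -> matches Tools
  - product 5 (Desk): category_id=NULL, no match -> dropped
  - product 6 (Laptop): category_id=4 -> matches Electronics
So 1 of 6 rows is dropped.

SQL:
SELECT a.name, b.name AS category
FROM products a
INNER JOIN categories b ON a.category_id = b.id

Result:
name       | category   
-----------+------------
Charger    | Tools      
Headphones | Kitchen    
Webcam     | Books      
Monitor    | Tools      
Laptop     | Electronics


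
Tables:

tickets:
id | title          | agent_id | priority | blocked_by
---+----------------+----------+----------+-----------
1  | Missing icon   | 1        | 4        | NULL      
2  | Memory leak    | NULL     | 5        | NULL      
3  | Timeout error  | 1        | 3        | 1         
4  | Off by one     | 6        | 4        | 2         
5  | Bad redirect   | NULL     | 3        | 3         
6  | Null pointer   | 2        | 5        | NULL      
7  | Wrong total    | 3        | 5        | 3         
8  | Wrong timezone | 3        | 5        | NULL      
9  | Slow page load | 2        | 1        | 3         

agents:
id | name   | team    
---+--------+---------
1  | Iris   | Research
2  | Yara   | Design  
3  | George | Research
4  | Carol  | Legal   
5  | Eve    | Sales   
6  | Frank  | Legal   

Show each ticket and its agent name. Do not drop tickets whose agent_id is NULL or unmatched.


LEFT JOIN keeps every row from tickets (the left table); where agent_id has no match in agents, the agent columns become NULL. Walk through each ticket:
  - ticket 1 (Missing icon): agent_id=1 -> matches Iris
  - ticket 2 (Memory leak): agent_id=NULL, no match -> kept with NULL
  - ticket 3 (Timeout error): agent_id=1 -> matches Iris
  - ticket 4 (Off by one): agent_id=6 -> matches Frank
  - ticket 5 (Bad redirect): agent_id=NULL, no match -> kept with NULL
  - ticket 6 (Null pointer): agent_id=2 -> matches Yara
  - ticket 7 (Wrong total): agent_id=3 -> matches George
  - ticket 8 (Wrong timezone): agent_id=3 -> matches George
  - ticket 9 (Slow page load): agent_id=2 -> matches Yara
All 9 rows appear; 2 have NULL agent.

SQL:
SELECT a.title, b.name AS agent
FROM tickets a
LEFT JOIN agents b ON a.agent_id = b.id

Result:
title          | agent 
---------------+-------
Missing icon   | Iris  
Memory leak    | NULL  
Timeout error  | Iris  
Off by one     | Frank 
Bad redirect   | NULL  
Null pointer   | Yara  
Wrong total    | George
Wrong timezone | George
Slow page load | Yara  


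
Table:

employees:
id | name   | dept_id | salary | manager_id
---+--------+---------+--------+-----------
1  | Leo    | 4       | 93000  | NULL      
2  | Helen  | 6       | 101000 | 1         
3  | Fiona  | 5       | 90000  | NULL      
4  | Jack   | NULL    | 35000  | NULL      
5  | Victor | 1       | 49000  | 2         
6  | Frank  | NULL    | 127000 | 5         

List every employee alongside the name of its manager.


This is a self-join: employees is joined to a second copy of itself, matching each row's manager_id to another row's id. Use LEFT JOIN so rows with manager_id=NULL are kept.
  - employee 1 (Leo): manager_id=NULL -> NULL
  - employee 2 (Helen): manager_id=1 -> Leo
  - employee 3 (Fiona): manager_id=NULL -> NULL
  - employee 4 (Jack): manager_id=NULL -> NULL
  - employee 5 (Victor): manager_id=2 -> Helen
  - employee 6 (Frank): manager_id=5 -> Victor

SQL:
SELECT a.name AS item, b.name AS manager
FROM employees a
LEFT JOIN employees b ON a.manager_id = b.id

Result:
item   | manager
-------+--------
Leo    | NULL   
Helen  | Leo    
Fiona  | NULL   
Jack   | NULL   
Victor | Helen  
Frank  | Victor 


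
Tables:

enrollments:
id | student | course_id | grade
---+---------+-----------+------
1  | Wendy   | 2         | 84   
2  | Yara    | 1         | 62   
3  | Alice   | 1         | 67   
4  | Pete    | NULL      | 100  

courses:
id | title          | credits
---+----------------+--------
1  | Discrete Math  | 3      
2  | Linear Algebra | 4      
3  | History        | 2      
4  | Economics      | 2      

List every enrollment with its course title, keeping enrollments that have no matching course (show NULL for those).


LEFT JOIN keeps every row from enrollments (the left table); where course_id has no match in courses, the course columns become NULL. Walk through each enrollment:
  - enrollment 1 (Wendy): course_id=2 -> matches Linear Algebra
  - enrollment 2 (Yara): course_id=1 -> matches Discrete Math
  - enrollment 3 (Alice): course_id=1 -> matches Discrete Math
  - enrollment 4 (Pete): course_id=NULL, no match -> kept with NULL
All 4 rows appear; 1 has NULL course.

SQL:
SELECT a.student, b.title AS course
FROM enrollments a
LEFT JOIN courses b ON a.course_id = b.id

Result:
student | course        
--------+---------------
Wendy   | Linear Algebra
Yara    | Discrete Math 
Alice   | Discrete Math 
Pete    | NULL          


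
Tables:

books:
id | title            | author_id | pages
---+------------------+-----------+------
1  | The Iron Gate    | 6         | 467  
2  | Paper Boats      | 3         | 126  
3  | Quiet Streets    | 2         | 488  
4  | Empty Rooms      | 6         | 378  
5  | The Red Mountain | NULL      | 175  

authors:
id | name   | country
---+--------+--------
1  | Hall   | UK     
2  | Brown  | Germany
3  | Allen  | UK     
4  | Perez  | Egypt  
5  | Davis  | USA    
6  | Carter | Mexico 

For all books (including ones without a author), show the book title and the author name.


LEFT JOIN keeps every row from books (the left table); where author_id has no match in authors, the author columns become NULL. Walk through each book:
  - book 1 (The Iron Gate): author_id=6 -> matches Carter
  - book 2 (Paper Boats): author_id=3 -> matches Allen
  - book 3 (Quiet Streets): author_id=2 -> matches Brown
  - book 4 (Empty Rooms): author_id=6 -> matches Carter
  - book 5 (The Red Mountain): author_id=NULL, no match -> kept with NULL
All 5 rows appear; 1 has NULL author.

SQL:
SELECT a.title, b.name AS author
FROM books a
LEFT JOIN authors b ON a.author_id = b.id

Result:
title            | author
-----------------+-------
The Iron Gate    | Carter
Paper Boats      | Allen 
Quiet Streets    | Brown 
Empty Rooms      | Carter
The Red Mountain | NULL  
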